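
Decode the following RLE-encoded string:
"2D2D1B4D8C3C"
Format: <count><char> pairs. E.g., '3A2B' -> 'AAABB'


Expanding each <count><char> pair:
  2D -> 'DD'
  2D -> 'DD'
  1B -> 'B'
  4D -> 'DDDD'
  8C -> 'CCCCCCCC'
  3C -> 'CCC'

Decoded = DDDDBDDDDCCCCCCCCCCC


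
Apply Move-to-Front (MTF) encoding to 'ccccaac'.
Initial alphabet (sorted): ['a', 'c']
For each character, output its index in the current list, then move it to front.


MTF encoding:
'c': index 1 in ['a', 'c'] -> ['c', 'a']
'c': index 0 in ['c', 'a'] -> ['c', 'a']
'c': index 0 in ['c', 'a'] -> ['c', 'a']
'c': index 0 in ['c', 'a'] -> ['c', 'a']
'a': index 1 in ['c', 'a'] -> ['a', 'c']
'a': index 0 in ['a', 'c'] -> ['a', 'c']
'c': index 1 in ['a', 'c'] -> ['c', 'a']


Output: [1, 0, 0, 0, 1, 0, 1]


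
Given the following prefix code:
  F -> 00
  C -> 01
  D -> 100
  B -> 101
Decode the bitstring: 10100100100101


Decoding step by step:
Bits 101 -> B
Bits 00 -> F
Bits 100 -> D
Bits 100 -> D
Bits 101 -> B


Decoded message: BFDDB


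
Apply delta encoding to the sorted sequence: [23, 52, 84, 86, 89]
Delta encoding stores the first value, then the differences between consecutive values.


First value: 23
Deltas:
  52 - 23 = 29
  84 - 52 = 32
  86 - 84 = 2
  89 - 86 = 3


Delta encoded: [23, 29, 32, 2, 3]


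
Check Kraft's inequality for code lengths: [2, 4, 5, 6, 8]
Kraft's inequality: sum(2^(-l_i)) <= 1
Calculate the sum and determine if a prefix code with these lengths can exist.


Sum = 2^(-2) + 2^(-4) + 2^(-5) + 2^(-6) + 2^(-8)
    = 0.25 + 0.0625 + 0.03125 + 0.015625 + 0.00390625
    = 93/256 = 0.36328125
Since 0.36328125 <= 1, Kraft's inequality IS satisfied.
A prefix code with these lengths CAN exist.

Kraft sum = 0.36328125. Satisfied.


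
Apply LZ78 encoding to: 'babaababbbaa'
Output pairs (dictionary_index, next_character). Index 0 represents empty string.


LZ78 encoding steps:
Dictionary: {0: ''}
Step 1: w='' (idx 0), next='b' -> output (0, 'b'), add 'b' as idx 1
Step 2: w='' (idx 0), next='a' -> output (0, 'a'), add 'a' as idx 2
Step 3: w='b' (idx 1), next='a' -> output (1, 'a'), add 'ba' as idx 3
Step 4: w='a' (idx 2), next='b' -> output (2, 'b'), add 'ab' as idx 4
Step 5: w='ab' (idx 4), next='b' -> output (4, 'b'), add 'abb' as idx 5
Step 6: w='ba' (idx 3), next='a' -> output (3, 'a'), add 'baa' as idx 6


Encoded: [(0, 'b'), (0, 'a'), (1, 'a'), (2, 'b'), (4, 'b'), (3, 'a')]


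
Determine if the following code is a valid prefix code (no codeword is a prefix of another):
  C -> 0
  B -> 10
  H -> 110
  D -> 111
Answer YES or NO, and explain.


Checking each pair (does one codeword prefix another?):
  C='0' vs B='10': no prefix
  C='0' vs H='110': no prefix
  C='0' vs D='111': no prefix
  B='10' vs C='0': no prefix
  B='10' vs H='110': no prefix
  B='10' vs D='111': no prefix
  H='110' vs C='0': no prefix
  H='110' vs B='10': no prefix
  H='110' vs D='111': no prefix
  D='111' vs C='0': no prefix
  D='111' vs B='10': no prefix
  D='111' vs H='110': no prefix
No violation found over all pairs.

YES -- this is a valid prefix code. No codeword is a prefix of any other codeword.


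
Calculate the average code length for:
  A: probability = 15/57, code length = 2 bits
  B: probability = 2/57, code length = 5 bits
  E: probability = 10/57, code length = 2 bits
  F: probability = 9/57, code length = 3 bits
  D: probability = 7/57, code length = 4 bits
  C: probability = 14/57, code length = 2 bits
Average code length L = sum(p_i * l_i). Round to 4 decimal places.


Weighted contributions p_i * l_i:
  A: (15/57) * 2 = 30/57
  B: (2/57) * 5 = 10/57
  E: (10/57) * 2 = 20/57
  F: (9/57) * 3 = 27/57
  D: (7/57) * 4 = 28/57
  C: (14/57) * 2 = 28/57
Sum = (30 + 10 + 20 + 27 + 28 + 28)/57 = 143/57

L = 143/57 = 2.5088 bits/symbol


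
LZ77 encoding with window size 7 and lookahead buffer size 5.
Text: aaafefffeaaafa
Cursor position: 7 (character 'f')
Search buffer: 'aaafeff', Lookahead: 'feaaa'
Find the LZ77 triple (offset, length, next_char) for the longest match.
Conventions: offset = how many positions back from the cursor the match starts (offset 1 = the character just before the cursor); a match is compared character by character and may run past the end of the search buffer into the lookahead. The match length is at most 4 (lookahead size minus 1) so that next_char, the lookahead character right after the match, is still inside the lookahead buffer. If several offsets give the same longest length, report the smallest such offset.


Try each offset into the search buffer:
  offset=1 (pos 6, char 'f'): match length 1
  offset=2 (pos 5, char 'f'): match length 1
  offset=3 (pos 4, char 'e'): match length 0
  offset=4 (pos 3, char 'f'): match length 2
  offset=5 (pos 2, char 'a'): match length 0
  offset=6 (pos 1, char 'a'): match length 0
  offset=7 (pos 0, char 'a'): match length 0
Longest match has length 2 at offset 4.
next_char = character at position 7 + 2 = 9 -> 'a'

Best match: offset=4, length=2 (matching 'fe' starting at position 3)
LZ77 triple: (4, 2, 'a')


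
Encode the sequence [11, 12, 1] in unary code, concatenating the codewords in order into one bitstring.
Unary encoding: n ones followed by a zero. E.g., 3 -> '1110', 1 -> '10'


Encode each number as n ones followed by a terminating 0:
  11 -> 111111111110 (12 bits)
  12 -> 1111111111110 (13 bits)
  1 -> 10 (2 bits)
Total length = 12 + 13 + 2 = 27 bits.

Unary([11, 12, 1]) = 111111111110111111111111010 (27 bits)


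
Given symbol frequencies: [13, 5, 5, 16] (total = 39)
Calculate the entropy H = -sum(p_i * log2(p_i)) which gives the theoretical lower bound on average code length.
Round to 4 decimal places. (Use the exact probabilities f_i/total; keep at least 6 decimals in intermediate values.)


Per-symbol terms -p_i * log2(p_i) with p_i = f_i/39:
  p = 13/39 = 0.333333: log2(p) = -1.584963, -p*log2(p) = 0.528321
  p = 5/39 = 0.128205: log2(p) = -2.963474, -p*log2(p) = 0.379933
  p = 5/39 = 0.128205: log2(p) = -2.963474, -p*log2(p) = 0.379933
  p = 16/39 = 0.410256: log2(p) = -1.285402, -p*log2(p) = 0.527345
H = 0.528321 + 0.379933 + 0.379933 + 0.527345 = 1.815532

H = 1.8155 bits/symbol


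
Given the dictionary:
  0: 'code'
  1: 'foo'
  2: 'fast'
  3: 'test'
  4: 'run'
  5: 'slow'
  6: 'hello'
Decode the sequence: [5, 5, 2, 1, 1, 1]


Look up each index in the dictionary:
  5 -> 'slow'
  5 -> 'slow'
  2 -> 'fast'
  1 -> 'foo'
  1 -> 'foo'
  1 -> 'foo'

Decoded: "slow slow fast foo foo foo"


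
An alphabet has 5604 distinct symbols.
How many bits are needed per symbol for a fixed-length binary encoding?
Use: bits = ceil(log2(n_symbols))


log2(5604) = 12.4522
Bracket: 2^12 = 4096 < 5604 <= 2^13 = 8192
So ceil(log2(5604)) = 13

bits = ceil(log2(5604)) = ceil(12.4522) = 13 bits


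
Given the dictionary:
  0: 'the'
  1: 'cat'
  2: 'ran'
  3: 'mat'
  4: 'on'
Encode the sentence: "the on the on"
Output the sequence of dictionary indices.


Look up each word in the dictionary:
  'the' -> 0
  'on' -> 4
  'the' -> 0
  'on' -> 4

Encoded: [0, 4, 0, 4]


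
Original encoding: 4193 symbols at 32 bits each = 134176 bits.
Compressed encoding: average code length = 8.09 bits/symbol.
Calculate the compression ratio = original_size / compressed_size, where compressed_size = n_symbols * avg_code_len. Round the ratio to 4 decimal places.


original_size = n_symbols * orig_bits = 4193 * 32 = 134176 bits
compressed_size = n_symbols * avg_code_len = 4193 * 8.09 = 33921.37 bits
ratio = original_size / compressed_size = 134176 / 33921.37 = 3.9555

Compression ratio = 3.9555


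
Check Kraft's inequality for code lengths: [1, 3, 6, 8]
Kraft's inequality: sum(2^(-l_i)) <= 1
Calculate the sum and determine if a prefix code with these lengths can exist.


Sum = 2^(-1) + 2^(-3) + 2^(-6) + 2^(-8)
    = 0.5 + 0.125 + 0.015625 + 0.00390625
    = 165/256 = 0.64453125
Since 0.64453125 <= 1, Kraft's inequality IS satisfied.
A prefix code with these lengths CAN exist.

Kraft sum = 0.64453125. Satisfied.


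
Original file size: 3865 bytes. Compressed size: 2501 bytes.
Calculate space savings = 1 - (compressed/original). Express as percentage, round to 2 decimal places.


ratio = compressed/original = 2501/3865 = 0.647089
savings = 1 - ratio = 1 - 0.647089 = 0.352911
as a percentage: 0.352911 * 100 = 35.29%

Space savings = 1 - 2501/3865 = 35.29%


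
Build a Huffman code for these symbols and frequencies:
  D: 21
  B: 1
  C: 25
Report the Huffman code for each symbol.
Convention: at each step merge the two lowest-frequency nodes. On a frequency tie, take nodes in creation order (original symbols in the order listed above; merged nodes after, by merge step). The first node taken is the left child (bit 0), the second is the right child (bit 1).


Huffman tree construction:
Step 1: Merge B(1) + D(21) = 22
Step 2: Merge (B+D)(22) + C(25) = 47
Read each symbol's code off the tree from the root (left child = 0, right child = 1).

Codes:
  D: 01 (length 2)
  B: 00 (length 2)
  C: 1 (length 1)
Average code length: 69/47 = 1.4681 bits/symbol


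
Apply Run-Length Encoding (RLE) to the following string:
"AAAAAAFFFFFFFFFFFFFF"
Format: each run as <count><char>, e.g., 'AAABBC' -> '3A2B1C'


Scanning runs left to right:
  i=0: run of 'A' x 6 -> '6A'
  i=6: run of 'F' x 14 -> '14F'

RLE = 6A14F


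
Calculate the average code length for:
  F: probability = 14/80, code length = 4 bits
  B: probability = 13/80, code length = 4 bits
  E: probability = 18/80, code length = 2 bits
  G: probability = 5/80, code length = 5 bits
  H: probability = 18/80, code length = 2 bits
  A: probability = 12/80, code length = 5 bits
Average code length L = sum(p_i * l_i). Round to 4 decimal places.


Weighted contributions p_i * l_i:
  F: (14/80) * 4 = 56/80
  B: (13/80) * 4 = 52/80
  E: (18/80) * 2 = 36/80
  G: (5/80) * 5 = 25/80
  H: (18/80) * 2 = 36/80
  A: (12/80) * 5 = 60/80
Sum = (56 + 52 + 36 + 25 + 36 + 60)/80 = 265/80

L = 265/80 = 3.3125 bits/symbol


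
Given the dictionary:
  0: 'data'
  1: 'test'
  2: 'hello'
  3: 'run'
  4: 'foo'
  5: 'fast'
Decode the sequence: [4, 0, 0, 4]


Look up each index in the dictionary:
  4 -> 'foo'
  0 -> 'data'
  0 -> 'data'
  4 -> 'foo'

Decoded: "foo data data foo"


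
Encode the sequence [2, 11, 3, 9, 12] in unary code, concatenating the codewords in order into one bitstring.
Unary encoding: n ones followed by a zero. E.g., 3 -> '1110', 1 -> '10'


Encode each number as n ones followed by a terminating 0:
  2 -> 110 (3 bits)
  11 -> 111111111110 (12 bits)
  3 -> 1110 (4 bits)
  9 -> 1111111110 (10 bits)
  12 -> 1111111111110 (13 bits)
Total length = 3 + 12 + 4 + 10 + 13 = 42 bits.

Unary([2, 11, 3, 9, 12]) = 110111111111110111011111111101111111111110 (42 bits)


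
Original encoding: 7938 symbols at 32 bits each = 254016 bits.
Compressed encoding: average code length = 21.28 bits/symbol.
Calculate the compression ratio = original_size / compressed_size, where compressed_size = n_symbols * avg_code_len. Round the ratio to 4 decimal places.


original_size = n_symbols * orig_bits = 7938 * 32 = 254016 bits
compressed_size = n_symbols * avg_code_len = 7938 * 21.28 = 168920.64 bits
ratio = original_size / compressed_size = 254016 / 168920.64 = 1.5038

Compression ratio = 1.5038


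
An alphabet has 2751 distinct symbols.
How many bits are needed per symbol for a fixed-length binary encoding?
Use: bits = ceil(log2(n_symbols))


log2(2751) = 11.4257
Bracket: 2^11 = 2048 < 2751 <= 2^12 = 4096
So ceil(log2(2751)) = 12

bits = ceil(log2(2751)) = ceil(11.4257) = 12 bits


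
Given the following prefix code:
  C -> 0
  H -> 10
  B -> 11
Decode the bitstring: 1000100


Decoding step by step:
Bits 10 -> H
Bits 0 -> C
Bits 0 -> C
Bits 10 -> H
Bits 0 -> C


Decoded message: HCCHC


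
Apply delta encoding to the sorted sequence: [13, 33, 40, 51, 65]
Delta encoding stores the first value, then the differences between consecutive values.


First value: 13
Deltas:
  33 - 13 = 20
  40 - 33 = 7
  51 - 40 = 11
  65 - 51 = 14


Delta encoded: [13, 20, 7, 11, 14]


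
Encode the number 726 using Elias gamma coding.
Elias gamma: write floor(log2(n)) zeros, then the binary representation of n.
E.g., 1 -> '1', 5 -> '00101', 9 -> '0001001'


num_bits = floor(log2(726)) + 1 = 10
leading_zeros = num_bits - 1 = 9
binary(726) = 1011010110

Elias gamma(726) = '000000000' + '1011010110' = 0000000001011010110 (19 bits)


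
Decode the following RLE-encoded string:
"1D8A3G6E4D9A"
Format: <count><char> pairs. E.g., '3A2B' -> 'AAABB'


Expanding each <count><char> pair:
  1D -> 'D'
  8A -> 'AAAAAAAA'
  3G -> 'GGG'
  6E -> 'EEEEEE'
  4D -> 'DDDD'
  9A -> 'AAAAAAAAA'

Decoded = DAAAAAAAAGGGEEEEEEDDDDAAAAAAAAA


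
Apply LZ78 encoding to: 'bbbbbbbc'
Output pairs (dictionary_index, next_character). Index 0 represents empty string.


LZ78 encoding steps:
Dictionary: {0: ''}
Step 1: w='' (idx 0), next='b' -> output (0, 'b'), add 'b' as idx 1
Step 2: w='b' (idx 1), next='b' -> output (1, 'b'), add 'bb' as idx 2
Step 3: w='bb' (idx 2), next='b' -> output (2, 'b'), add 'bbb' as idx 3
Step 4: w='b' (idx 1), next='c' -> output (1, 'c'), add 'bc' as idx 4


Encoded: [(0, 'b'), (1, 'b'), (2, 'b'), (1, 'c')]


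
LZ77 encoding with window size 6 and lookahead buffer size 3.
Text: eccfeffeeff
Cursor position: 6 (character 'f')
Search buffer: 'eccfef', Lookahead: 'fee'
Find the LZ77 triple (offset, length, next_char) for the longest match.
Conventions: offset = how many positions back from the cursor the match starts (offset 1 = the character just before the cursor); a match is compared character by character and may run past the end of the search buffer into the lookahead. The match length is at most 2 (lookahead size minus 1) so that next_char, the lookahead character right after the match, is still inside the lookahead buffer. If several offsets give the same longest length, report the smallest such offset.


Try each offset into the search buffer:
  offset=1 (pos 5, char 'f'): match length 1
  offset=2 (pos 4, char 'e'): match length 0
  offset=3 (pos 3, char 'f'): match length 2
  offset=4 (pos 2, char 'c'): match length 0
  offset=5 (pos 1, char 'c'): match length 0
  offset=6 (pos 0, char 'e'): match length 0
Longest match has length 2 at offset 3.
next_char = character at position 6 + 2 = 8 -> 'e'

Best match: offset=3, length=2 (matching 'fe' starting at position 3)
LZ77 triple: (3, 2, 'e')


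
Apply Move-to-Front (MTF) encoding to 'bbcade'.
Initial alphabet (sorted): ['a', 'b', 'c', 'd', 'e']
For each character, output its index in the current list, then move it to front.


MTF encoding:
'b': index 1 in ['a', 'b', 'c', 'd', 'e'] -> ['b', 'a', 'c', 'd', 'e']
'b': index 0 in ['b', 'a', 'c', 'd', 'e'] -> ['b', 'a', 'c', 'd', 'e']
'c': index 2 in ['b', 'a', 'c', 'd', 'e'] -> ['c', 'b', 'a', 'd', 'e']
'a': index 2 in ['c', 'b', 'a', 'd', 'e'] -> ['a', 'c', 'b', 'd', 'e']
'd': index 3 in ['a', 'c', 'b', 'd', 'e'] -> ['d', 'a', 'c', 'b', 'e']
'e': index 4 in ['d', 'a', 'c', 'b', 'e'] -> ['e', 'd', 'a', 'c', 'b']


Output: [1, 0, 2, 2, 3, 4]


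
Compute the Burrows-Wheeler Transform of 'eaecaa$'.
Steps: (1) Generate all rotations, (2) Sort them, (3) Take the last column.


Rotations (sorted):
  0: $eaecaa -> last char: a
  1: a$eaeca -> last char: a
  2: aa$eaec -> last char: c
  3: aecaa$e -> last char: e
  4: caa$eae -> last char: e
  5: eaecaa$ -> last char: $
  6: ecaa$ea -> last char: a


BWT = aacee$a


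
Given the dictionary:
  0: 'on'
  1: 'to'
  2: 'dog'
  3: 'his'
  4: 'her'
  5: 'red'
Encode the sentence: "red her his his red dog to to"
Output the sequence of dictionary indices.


Look up each word in the dictionary:
  'red' -> 5
  'her' -> 4
  'his' -> 3
  'his' -> 3
  'red' -> 5
  'dog' -> 2
  'to' -> 1
  'to' -> 1

Encoded: [5, 4, 3, 3, 5, 2, 1, 1]


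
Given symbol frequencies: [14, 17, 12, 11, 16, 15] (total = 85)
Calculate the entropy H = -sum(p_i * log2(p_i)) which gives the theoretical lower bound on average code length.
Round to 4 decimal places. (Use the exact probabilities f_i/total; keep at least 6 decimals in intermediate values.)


Per-symbol terms -p_i * log2(p_i) with p_i = f_i/85:
  p = 14/85 = 0.164706: log2(p) = -2.602036, -p*log2(p) = 0.428571
  p = 17/85 = 0.200000: log2(p) = -2.321928, -p*log2(p) = 0.464386
  p = 12/85 = 0.141176: log2(p) = -2.824428, -p*log2(p) = 0.398743
  p = 11/85 = 0.129412: log2(p) = -2.949959, -p*log2(p) = 0.381759
  p = 16/85 = 0.188235: log2(p) = -2.409391, -p*log2(p) = 0.453532
  p = 15/85 = 0.176471: log2(p) = -2.502500, -p*log2(p) = 0.441618
H = 0.428571 + 0.464386 + 0.398743 + 0.381759 + 0.453532 + 0.441618 = 2.568609

H = 2.5686 bits/symbol


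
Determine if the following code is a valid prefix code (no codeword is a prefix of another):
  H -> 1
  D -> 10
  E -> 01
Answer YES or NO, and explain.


Checking each pair (does one codeword prefix another?):
  H='1' vs D='10': prefix -- VIOLATION

NO -- this is NOT a valid prefix code. H (1) is a prefix of D (10).


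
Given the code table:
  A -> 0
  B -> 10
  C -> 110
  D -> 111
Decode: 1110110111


Decoding:
111 -> D
0 -> A
110 -> C
111 -> D


Result: DACD


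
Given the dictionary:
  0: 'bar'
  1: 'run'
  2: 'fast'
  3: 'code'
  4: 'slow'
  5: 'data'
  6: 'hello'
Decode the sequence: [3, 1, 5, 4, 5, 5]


Look up each index in the dictionary:
  3 -> 'code'
  1 -> 'run'
  5 -> 'data'
  4 -> 'slow'
  5 -> 'data'
  5 -> 'data'

Decoded: "code run data slow data data"


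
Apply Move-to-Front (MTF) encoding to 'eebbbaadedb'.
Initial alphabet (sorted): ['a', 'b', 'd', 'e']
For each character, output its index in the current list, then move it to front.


MTF encoding:
'e': index 3 in ['a', 'b', 'd', 'e'] -> ['e', 'a', 'b', 'd']
'e': index 0 in ['e', 'a', 'b', 'd'] -> ['e', 'a', 'b', 'd']
'b': index 2 in ['e', 'a', 'b', 'd'] -> ['b', 'e', 'a', 'd']
'b': index 0 in ['b', 'e', 'a', 'd'] -> ['b', 'e', 'a', 'd']
'b': index 0 in ['b', 'e', 'a', 'd'] -> ['b', 'e', 'a', 'd']
'a': index 2 in ['b', 'e', 'a', 'd'] -> ['a', 'b', 'e', 'd']
'a': index 0 in ['a', 'b', 'e', 'd'] -> ['a', 'b', 'e', 'd']
'd': index 3 in ['a', 'b', 'e', 'd'] -> ['d', 'a', 'b', 'e']
'e': index 3 in ['d', 'a', 'b', 'e'] -> ['e', 'd', 'a', 'b']
'd': index 1 in ['e', 'd', 'a', 'b'] -> ['d', 'e', 'a', 'b']
'b': index 3 in ['d', 'e', 'a', 'b'] -> ['b', 'd', 'e', 'a']


Output: [3, 0, 2, 0, 0, 2, 0, 3, 3, 1, 3]


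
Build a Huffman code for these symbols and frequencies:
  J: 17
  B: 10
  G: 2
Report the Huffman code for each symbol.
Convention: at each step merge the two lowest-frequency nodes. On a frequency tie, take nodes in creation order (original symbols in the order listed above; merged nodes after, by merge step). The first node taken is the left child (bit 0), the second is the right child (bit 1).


Huffman tree construction:
Step 1: Merge G(2) + B(10) = 12
Step 2: Merge (G+B)(12) + J(17) = 29
Read each symbol's code off the tree from the root (left child = 0, right child = 1).

Codes:
  J: 1 (length 1)
  B: 01 (length 2)
  G: 00 (length 2)
Average code length: 41/29 = 1.4138 bits/symbol


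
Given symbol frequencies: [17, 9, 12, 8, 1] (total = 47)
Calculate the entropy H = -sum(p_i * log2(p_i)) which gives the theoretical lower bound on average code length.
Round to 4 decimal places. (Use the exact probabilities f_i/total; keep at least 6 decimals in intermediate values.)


Per-symbol terms -p_i * log2(p_i) with p_i = f_i/47:
  p = 17/47 = 0.361702: log2(p) = -1.467126, -p*log2(p) = 0.530663
  p = 9/47 = 0.191489: log2(p) = -2.384664, -p*log2(p) = 0.456638
  p = 12/47 = 0.255319: log2(p) = -1.969626, -p*log2(p) = 0.502883
  p = 8/47 = 0.170213: log2(p) = -2.554589, -p*log2(p) = 0.434824
  p = 1/47 = 0.021277: log2(p) = -5.554589, -p*log2(p) = 0.118183
H = 0.530663 + 0.456638 + 0.502883 + 0.434824 + 0.118183 = 2.043191

H = 2.0432 bits/symbol


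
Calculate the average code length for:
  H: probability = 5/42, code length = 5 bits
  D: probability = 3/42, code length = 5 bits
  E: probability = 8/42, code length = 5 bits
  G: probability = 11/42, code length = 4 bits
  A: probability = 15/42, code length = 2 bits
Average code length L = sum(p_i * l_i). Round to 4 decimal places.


Weighted contributions p_i * l_i:
  H: (5/42) * 5 = 25/42
  D: (3/42) * 5 = 15/42
  E: (8/42) * 5 = 40/42
  G: (11/42) * 4 = 44/42
  A: (15/42) * 2 = 30/42
Sum = (25 + 15 + 40 + 44 + 30)/42 = 154/42

L = 154/42 = 3.6667 bits/symbol


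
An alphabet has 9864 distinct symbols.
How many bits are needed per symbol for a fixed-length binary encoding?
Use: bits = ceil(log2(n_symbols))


log2(9864) = 13.268
Bracket: 2^13 = 8192 < 9864 <= 2^14 = 16384
So ceil(log2(9864)) = 14

bits = ceil(log2(9864)) = ceil(13.268) = 14 bits


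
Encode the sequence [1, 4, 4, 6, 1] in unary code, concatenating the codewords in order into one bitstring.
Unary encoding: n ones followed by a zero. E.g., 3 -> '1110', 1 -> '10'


Encode each number as n ones followed by a terminating 0:
  1 -> 10 (2 bits)
  4 -> 11110 (5 bits)
  4 -> 11110 (5 bits)
  6 -> 1111110 (7 bits)
  1 -> 10 (2 bits)
Total length = 2 + 5 + 5 + 7 + 2 = 21 bits.

Unary([1, 4, 4, 6, 1]) = 101111011110111111010 (21 bits)


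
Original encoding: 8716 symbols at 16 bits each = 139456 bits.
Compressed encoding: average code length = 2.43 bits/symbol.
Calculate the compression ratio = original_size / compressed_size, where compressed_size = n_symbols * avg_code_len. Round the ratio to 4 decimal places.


original_size = n_symbols * orig_bits = 8716 * 16 = 139456 bits
compressed_size = n_symbols * avg_code_len = 8716 * 2.43 = 21179.88 bits
ratio = original_size / compressed_size = 139456 / 21179.88 = 6.5844

Compression ratio = 6.5844


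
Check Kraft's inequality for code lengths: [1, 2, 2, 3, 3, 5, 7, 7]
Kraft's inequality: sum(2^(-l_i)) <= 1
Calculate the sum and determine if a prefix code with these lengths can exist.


Sum = 2^(-1) + 2^(-2) + 2^(-2) + 2^(-3) + 2^(-3) + 2^(-5) + 2^(-7) + 2^(-7)
    = 0.5 + 0.25 + 0.25 + 0.125 + 0.125 + 0.03125 + 0.0078125 + 0.0078125
    = 166/128 = 1.296875
Since 1.296875 > 1, Kraft's inequality is NOT satisfied.
A prefix code with these lengths CANNOT exist.

Kraft sum = 1.296875. Not satisfied.


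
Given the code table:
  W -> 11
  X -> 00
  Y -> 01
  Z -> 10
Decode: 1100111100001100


Decoding:
11 -> W
00 -> X
11 -> W
11 -> W
00 -> X
00 -> X
11 -> W
00 -> X


Result: WXWWXXWX


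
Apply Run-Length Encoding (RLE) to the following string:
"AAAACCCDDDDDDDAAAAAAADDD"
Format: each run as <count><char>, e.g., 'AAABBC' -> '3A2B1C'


Scanning runs left to right:
  i=0: run of 'A' x 4 -> '4A'
  i=4: run of 'C' x 3 -> '3C'
  i=7: run of 'D' x 7 -> '7D'
  i=14: run of 'A' x 7 -> '7A'
  i=21: run of 'D' x 3 -> '3D'

RLE = 4A3C7D7A3D


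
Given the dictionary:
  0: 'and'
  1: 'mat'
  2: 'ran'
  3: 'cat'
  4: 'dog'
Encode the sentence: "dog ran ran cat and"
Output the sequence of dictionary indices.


Look up each word in the dictionary:
  'dog' -> 4
  'ran' -> 2
  'ran' -> 2
  'cat' -> 3
  'and' -> 0

Encoded: [4, 2, 2, 3, 0]


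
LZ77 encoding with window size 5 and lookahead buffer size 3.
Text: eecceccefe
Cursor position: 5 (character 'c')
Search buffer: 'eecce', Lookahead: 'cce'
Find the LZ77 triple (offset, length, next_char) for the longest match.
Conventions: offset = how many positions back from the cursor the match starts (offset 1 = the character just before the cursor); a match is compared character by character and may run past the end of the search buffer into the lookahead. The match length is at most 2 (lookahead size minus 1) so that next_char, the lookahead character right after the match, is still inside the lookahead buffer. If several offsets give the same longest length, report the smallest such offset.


Try each offset into the search buffer:
  offset=1 (pos 4, char 'e'): match length 0
  offset=2 (pos 3, char 'c'): match length 1
  offset=3 (pos 2, char 'c'): match length 2
  offset=4 (pos 1, char 'e'): match length 0
  offset=5 (pos 0, char 'e'): match length 0
Longest match has length 2 at offset 3.
next_char = character at position 5 + 2 = 7 -> 'e'

Best match: offset=3, length=2 (matching 'cc' starting at position 2)
LZ77 triple: (3, 2, 'e')


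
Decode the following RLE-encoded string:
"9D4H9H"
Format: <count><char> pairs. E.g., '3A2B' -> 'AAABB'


Expanding each <count><char> pair:
  9D -> 'DDDDDDDDD'
  4H -> 'HHHH'
  9H -> 'HHHHHHHHH'

Decoded = DDDDDDDDDHHHHHHHHHHHHH


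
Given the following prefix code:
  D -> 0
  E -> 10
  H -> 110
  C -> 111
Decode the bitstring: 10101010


Decoding step by step:
Bits 10 -> E
Bits 10 -> E
Bits 10 -> E
Bits 10 -> E


Decoded message: EEEE


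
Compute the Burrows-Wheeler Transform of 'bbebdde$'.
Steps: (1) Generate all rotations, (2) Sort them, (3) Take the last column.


Rotations (sorted):
  0: $bbebdde -> last char: e
  1: bbebdde$ -> last char: $
  2: bdde$bbe -> last char: e
  3: bebdde$b -> last char: b
  4: dde$bbeb -> last char: b
  5: de$bbebd -> last char: d
  6: e$bbebdd -> last char: d
  7: ebdde$bb -> last char: b


BWT = e$ebbddb


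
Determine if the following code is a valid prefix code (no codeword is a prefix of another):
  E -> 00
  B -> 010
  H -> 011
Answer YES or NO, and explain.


Checking each pair (does one codeword prefix another?):
  E='00' vs B='010': no prefix
  E='00' vs H='011': no prefix
  B='010' vs E='00': no prefix
  B='010' vs H='011': no prefix
  H='011' vs E='00': no prefix
  H='011' vs B='010': no prefix
No violation found over all pairs.

YES -- this is a valid prefix code. No codeword is a prefix of any other codeword.


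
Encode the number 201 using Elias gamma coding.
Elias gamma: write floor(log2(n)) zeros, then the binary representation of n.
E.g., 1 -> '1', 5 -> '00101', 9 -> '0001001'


num_bits = floor(log2(201)) + 1 = 8
leading_zeros = num_bits - 1 = 7
binary(201) = 11001001

Elias gamma(201) = '0000000' + '11001001' = 000000011001001 (15 bits)


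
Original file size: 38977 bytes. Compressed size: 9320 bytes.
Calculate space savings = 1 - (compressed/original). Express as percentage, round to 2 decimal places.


ratio = compressed/original = 9320/38977 = 0.239115
savings = 1 - ratio = 1 - 0.239115 = 0.760885
as a percentage: 0.760885 * 100 = 76.09%

Space savings = 1 - 9320/38977 = 76.09%


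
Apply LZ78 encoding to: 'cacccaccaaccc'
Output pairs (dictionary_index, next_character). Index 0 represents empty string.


LZ78 encoding steps:
Dictionary: {0: ''}
Step 1: w='' (idx 0), next='c' -> output (0, 'c'), add 'c' as idx 1
Step 2: w='' (idx 0), next='a' -> output (0, 'a'), add 'a' as idx 2
Step 3: w='c' (idx 1), next='c' -> output (1, 'c'), add 'cc' as idx 3
Step 4: w='c' (idx 1), next='a' -> output (1, 'a'), add 'ca' as idx 4
Step 5: w='cc' (idx 3), next='a' -> output (3, 'a'), add 'cca' as idx 5
Step 6: w='a' (idx 2), next='c' -> output (2, 'c'), add 'ac' as idx 6
Step 7: w='cc' (idx 3), end of input -> output (3, '')


Encoded: [(0, 'c'), (0, 'a'), (1, 'c'), (1, 'a'), (3, 'a'), (2, 'c'), (3, '')]


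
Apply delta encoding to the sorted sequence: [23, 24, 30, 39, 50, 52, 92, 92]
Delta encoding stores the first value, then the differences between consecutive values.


First value: 23
Deltas:
  24 - 23 = 1
  30 - 24 = 6
  39 - 30 = 9
  50 - 39 = 11
  52 - 50 = 2
  92 - 52 = 40
  92 - 92 = 0


Delta encoded: [23, 1, 6, 9, 11, 2, 40, 0]


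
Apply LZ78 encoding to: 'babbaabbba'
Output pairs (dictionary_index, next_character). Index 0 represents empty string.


LZ78 encoding steps:
Dictionary: {0: ''}
Step 1: w='' (idx 0), next='b' -> output (0, 'b'), add 'b' as idx 1
Step 2: w='' (idx 0), next='a' -> output (0, 'a'), add 'a' as idx 2
Step 3: w='b' (idx 1), next='b' -> output (1, 'b'), add 'bb' as idx 3
Step 4: w='a' (idx 2), next='a' -> output (2, 'a'), add 'aa' as idx 4
Step 5: w='bb' (idx 3), next='b' -> output (3, 'b'), add 'bbb' as idx 5
Step 6: w='a' (idx 2), end of input -> output (2, '')


Encoded: [(0, 'b'), (0, 'a'), (1, 'b'), (2, 'a'), (3, 'b'), (2, '')]


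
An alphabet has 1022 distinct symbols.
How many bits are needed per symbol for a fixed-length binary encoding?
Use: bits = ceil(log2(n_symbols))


log2(1022) = 9.9972
Bracket: 2^9 = 512 < 1022 <= 2^10 = 1024
So ceil(log2(1022)) = 10

bits = ceil(log2(1022)) = ceil(9.9972) = 10 bits


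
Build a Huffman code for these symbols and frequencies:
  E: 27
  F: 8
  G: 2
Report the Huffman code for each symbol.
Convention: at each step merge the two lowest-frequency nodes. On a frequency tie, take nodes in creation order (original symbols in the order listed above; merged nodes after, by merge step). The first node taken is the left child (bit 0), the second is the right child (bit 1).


Huffman tree construction:
Step 1: Merge G(2) + F(8) = 10
Step 2: Merge (G+F)(10) + E(27) = 37
Read each symbol's code off the tree from the root (left child = 0, right child = 1).

Codes:
  E: 1 (length 1)
  F: 01 (length 2)
  G: 00 (length 2)
Average code length: 47/37 = 1.2703 bits/symbol


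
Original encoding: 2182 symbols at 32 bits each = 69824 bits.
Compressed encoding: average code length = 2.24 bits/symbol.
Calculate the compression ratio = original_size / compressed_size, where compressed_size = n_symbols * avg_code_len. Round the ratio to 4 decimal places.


original_size = n_symbols * orig_bits = 2182 * 32 = 69824 bits
compressed_size = n_symbols * avg_code_len = 2182 * 2.24 = 4887.68 bits
ratio = original_size / compressed_size = 69824 / 4887.68 = 14.2857

Compression ratio = 14.2857


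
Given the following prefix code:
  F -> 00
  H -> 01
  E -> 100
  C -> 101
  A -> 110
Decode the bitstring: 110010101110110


Decoding step by step:
Bits 110 -> A
Bits 01 -> H
Bits 01 -> H
Bits 01 -> H
Bits 110 -> A
Bits 110 -> A


Decoded message: AHHHAA


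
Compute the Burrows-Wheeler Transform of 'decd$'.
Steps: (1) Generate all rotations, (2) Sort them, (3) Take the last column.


Rotations (sorted):
  0: $decd -> last char: d
  1: cd$de -> last char: e
  2: d$dec -> last char: c
  3: decd$ -> last char: $
  4: ecd$d -> last char: d


BWT = dec$d


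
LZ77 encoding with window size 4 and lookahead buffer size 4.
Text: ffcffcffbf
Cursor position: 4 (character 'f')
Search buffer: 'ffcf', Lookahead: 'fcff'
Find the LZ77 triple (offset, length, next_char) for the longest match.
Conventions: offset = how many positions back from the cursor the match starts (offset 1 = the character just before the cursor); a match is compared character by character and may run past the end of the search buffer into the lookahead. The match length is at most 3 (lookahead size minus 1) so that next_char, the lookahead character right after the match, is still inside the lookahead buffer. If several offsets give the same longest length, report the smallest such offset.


Try each offset into the search buffer:
  offset=1 (pos 3, char 'f'): match length 1
  offset=2 (pos 2, char 'c'): match length 0
  offset=3 (pos 1, char 'f'): match length 3
  offset=4 (pos 0, char 'f'): match length 1
Longest match has length 3 at offset 3.
next_char = character at position 4 + 3 = 7 -> 'f'

Best match: offset=3, length=3 (matching 'fcf' starting at position 1)
LZ77 triple: (3, 3, 'f')


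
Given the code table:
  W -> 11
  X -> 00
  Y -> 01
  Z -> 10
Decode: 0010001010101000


Decoding:
00 -> X
10 -> Z
00 -> X
10 -> Z
10 -> Z
10 -> Z
10 -> Z
00 -> X


Result: XZXZZZZX


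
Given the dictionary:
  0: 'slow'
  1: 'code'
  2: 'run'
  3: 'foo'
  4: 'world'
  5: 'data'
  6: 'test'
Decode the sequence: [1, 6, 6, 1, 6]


Look up each index in the dictionary:
  1 -> 'code'
  6 -> 'test'
  6 -> 'test'
  1 -> 'code'
  6 -> 'test'

Decoded: "code test test code test"


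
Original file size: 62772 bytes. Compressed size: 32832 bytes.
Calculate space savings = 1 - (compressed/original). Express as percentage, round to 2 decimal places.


ratio = compressed/original = 32832/62772 = 0.523036
savings = 1 - ratio = 1 - 0.523036 = 0.476964
as a percentage: 0.476964 * 100 = 47.7%

Space savings = 1 - 32832/62772 = 47.7%


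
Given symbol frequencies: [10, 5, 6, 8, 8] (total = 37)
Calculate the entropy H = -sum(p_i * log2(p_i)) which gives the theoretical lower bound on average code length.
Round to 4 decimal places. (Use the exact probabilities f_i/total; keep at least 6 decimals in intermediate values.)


Per-symbol terms -p_i * log2(p_i) with p_i = f_i/37:
  p = 10/37 = 0.270270: log2(p) = -1.887525, -p*log2(p) = 0.510142
  p = 5/37 = 0.135135: log2(p) = -2.887525, -p*log2(p) = 0.390206
  p = 6/37 = 0.162162: log2(p) = -2.624491, -p*log2(p) = 0.425593
  p = 8/37 = 0.216216: log2(p) = -2.209453, -p*log2(p) = 0.477720
  p = 8/37 = 0.216216: log2(p) = -2.209453, -p*log2(p) = 0.477720
H = 0.510142 + 0.390206 + 0.425593 + 0.477720 + 0.477720 = 2.281381

H = 2.2814 bits/symbol


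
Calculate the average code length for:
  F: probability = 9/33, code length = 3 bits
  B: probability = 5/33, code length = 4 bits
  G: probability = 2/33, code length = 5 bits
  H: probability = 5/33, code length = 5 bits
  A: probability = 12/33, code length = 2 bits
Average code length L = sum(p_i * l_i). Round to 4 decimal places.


Weighted contributions p_i * l_i:
  F: (9/33) * 3 = 27/33
  B: (5/33) * 4 = 20/33
  G: (2/33) * 5 = 10/33
  H: (5/33) * 5 = 25/33
  A: (12/33) * 2 = 24/33
Sum = (27 + 20 + 10 + 25 + 24)/33 = 106/33

L = 106/33 = 3.2121 bits/symbol


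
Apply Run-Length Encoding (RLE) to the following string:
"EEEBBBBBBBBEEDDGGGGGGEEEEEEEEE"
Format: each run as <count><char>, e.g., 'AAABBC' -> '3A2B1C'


Scanning runs left to right:
  i=0: run of 'E' x 3 -> '3E'
  i=3: run of 'B' x 8 -> '8B'
  i=11: run of 'E' x 2 -> '2E'
  i=13: run of 'D' x 2 -> '2D'
  i=15: run of 'G' x 6 -> '6G'
  i=21: run of 'E' x 9 -> '9E'

RLE = 3E8B2E2D6G9E


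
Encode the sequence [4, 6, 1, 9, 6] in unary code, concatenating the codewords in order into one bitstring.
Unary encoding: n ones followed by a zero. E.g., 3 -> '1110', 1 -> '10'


Encode each number as n ones followed by a terminating 0:
  4 -> 11110 (5 bits)
  6 -> 1111110 (7 bits)
  1 -> 10 (2 bits)
  9 -> 1111111110 (10 bits)
  6 -> 1111110 (7 bits)
Total length = 5 + 7 + 2 + 10 + 7 = 31 bits.

Unary([4, 6, 1, 9, 6]) = 1111011111101011111111101111110 (31 bits)


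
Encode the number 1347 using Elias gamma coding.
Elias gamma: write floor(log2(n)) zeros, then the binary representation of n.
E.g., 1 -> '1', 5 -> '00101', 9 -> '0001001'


num_bits = floor(log2(1347)) + 1 = 11
leading_zeros = num_bits - 1 = 10
binary(1347) = 10101000011

Elias gamma(1347) = '0000000000' + '10101000011' = 000000000010101000011 (21 bits)


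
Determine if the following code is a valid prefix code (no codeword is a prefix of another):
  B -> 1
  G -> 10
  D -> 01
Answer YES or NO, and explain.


Checking each pair (does one codeword prefix another?):
  B='1' vs G='10': prefix -- VIOLATION

NO -- this is NOT a valid prefix code. B (1) is a prefix of G (10).


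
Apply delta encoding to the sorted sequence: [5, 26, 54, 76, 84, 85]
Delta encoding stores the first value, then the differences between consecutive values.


First value: 5
Deltas:
  26 - 5 = 21
  54 - 26 = 28
  76 - 54 = 22
  84 - 76 = 8
  85 - 84 = 1


Delta encoded: [5, 21, 28, 22, 8, 1]


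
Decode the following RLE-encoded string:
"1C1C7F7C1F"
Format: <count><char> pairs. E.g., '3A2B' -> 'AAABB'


Expanding each <count><char> pair:
  1C -> 'C'
  1C -> 'C'
  7F -> 'FFFFFFF'
  7C -> 'CCCCCCC'
  1F -> 'F'

Decoded = CCFFFFFFFCCCCCCCF


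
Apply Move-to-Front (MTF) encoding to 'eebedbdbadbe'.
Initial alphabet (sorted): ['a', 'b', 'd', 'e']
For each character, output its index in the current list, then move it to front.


MTF encoding:
'e': index 3 in ['a', 'b', 'd', 'e'] -> ['e', 'a', 'b', 'd']
'e': index 0 in ['e', 'a', 'b', 'd'] -> ['e', 'a', 'b', 'd']
'b': index 2 in ['e', 'a', 'b', 'd'] -> ['b', 'e', 'a', 'd']
'e': index 1 in ['b', 'e', 'a', 'd'] -> ['e', 'b', 'a', 'd']
'd': index 3 in ['e', 'b', 'a', 'd'] -> ['d', 'e', 'b', 'a']
'b': index 2 in ['d', 'e', 'b', 'a'] -> ['b', 'd', 'e', 'a']
'd': index 1 in ['b', 'd', 'e', 'a'] -> ['d', 'b', 'e', 'a']
'b': index 1 in ['d', 'b', 'e', 'a'] -> ['b', 'd', 'e', 'a']
'a': index 3 in ['b', 'd', 'e', 'a'] -> ['a', 'b', 'd', 'e']
'd': index 2 in ['a', 'b', 'd', 'e'] -> ['d', 'a', 'b', 'e']
'b': index 2 in ['d', 'a', 'b', 'e'] -> ['b', 'd', 'a', 'e']
'e': index 3 in ['b', 'd', 'a', 'e'] -> ['e', 'b', 'd', 'a']


Output: [3, 0, 2, 1, 3, 2, 1, 1, 3, 2, 2, 3]


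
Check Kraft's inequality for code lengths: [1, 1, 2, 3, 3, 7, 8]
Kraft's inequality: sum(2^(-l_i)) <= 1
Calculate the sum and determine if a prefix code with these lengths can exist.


Sum = 2^(-1) + 2^(-1) + 2^(-2) + 2^(-3) + 2^(-3) + 2^(-7) + 2^(-8)
    = 0.5 + 0.5 + 0.25 + 0.125 + 0.125 + 0.0078125 + 0.00390625
    = 387/256 = 1.51171875
Since 1.51171875 > 1, Kraft's inequality is NOT satisfied.
A prefix code with these lengths CANNOT exist.

Kraft sum = 1.51171875. Not satisfied.


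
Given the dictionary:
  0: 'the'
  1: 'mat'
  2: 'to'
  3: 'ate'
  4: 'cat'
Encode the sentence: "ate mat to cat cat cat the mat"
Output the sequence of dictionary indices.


Look up each word in the dictionary:
  'ate' -> 3
  'mat' -> 1
  'to' -> 2
  'cat' -> 4
  'cat' -> 4
  'cat' -> 4
  'the' -> 0
  'mat' -> 1

Encoded: [3, 1, 2, 4, 4, 4, 0, 1]


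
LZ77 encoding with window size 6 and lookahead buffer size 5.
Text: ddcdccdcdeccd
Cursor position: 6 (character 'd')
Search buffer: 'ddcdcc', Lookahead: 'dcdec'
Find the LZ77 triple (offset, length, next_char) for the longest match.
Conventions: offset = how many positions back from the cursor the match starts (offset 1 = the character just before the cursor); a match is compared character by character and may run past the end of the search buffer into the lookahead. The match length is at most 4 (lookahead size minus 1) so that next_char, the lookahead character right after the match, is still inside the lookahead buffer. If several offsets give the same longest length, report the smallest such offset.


Try each offset into the search buffer:
  offset=1 (pos 5, char 'c'): match length 0
  offset=2 (pos 4, char 'c'): match length 0
  offset=3 (pos 3, char 'd'): match length 2
  offset=4 (pos 2, char 'c'): match length 0
  offset=5 (pos 1, char 'd'): match length 3
  offset=6 (pos 0, char 'd'): match length 1
Longest match has length 3 at offset 5.
next_char = character at position 6 + 3 = 9 -> 'e'

Best match: offset=5, length=3 (matching 'dcd' starting at position 1)
LZ77 triple: (5, 3, 'e')


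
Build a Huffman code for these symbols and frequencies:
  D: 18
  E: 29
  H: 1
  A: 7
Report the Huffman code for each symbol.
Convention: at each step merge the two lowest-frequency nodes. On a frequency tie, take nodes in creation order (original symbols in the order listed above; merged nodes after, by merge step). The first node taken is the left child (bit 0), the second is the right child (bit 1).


Huffman tree construction:
Step 1: Merge H(1) + A(7) = 8
Step 2: Merge (H+A)(8) + D(18) = 26
Step 3: Merge ((H+A)+D)(26) + E(29) = 55
Read each symbol's code off the tree from the root (left child = 0, right child = 1).

Codes:
  D: 01 (length 2)
  E: 1 (length 1)
  H: 000 (length 3)
  A: 001 (length 3)
Average code length: 89/55 = 1.6182 bits/symbol


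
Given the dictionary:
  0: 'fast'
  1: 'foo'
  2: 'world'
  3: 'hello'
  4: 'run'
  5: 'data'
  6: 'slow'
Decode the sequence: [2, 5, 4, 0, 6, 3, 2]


Look up each index in the dictionary:
  2 -> 'world'
  5 -> 'data'
  4 -> 'run'
  0 -> 'fast'
  6 -> 'slow'
  3 -> 'hello'
  2 -> 'world'

Decoded: "world data run fast slow hello world"


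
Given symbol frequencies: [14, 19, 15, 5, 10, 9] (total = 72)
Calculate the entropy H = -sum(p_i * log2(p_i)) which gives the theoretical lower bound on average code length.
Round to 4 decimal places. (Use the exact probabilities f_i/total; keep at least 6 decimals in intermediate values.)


Per-symbol terms -p_i * log2(p_i) with p_i = f_i/72:
  p = 14/72 = 0.194444: log2(p) = -2.362570, -p*log2(p) = 0.459389
  p = 19/72 = 0.263889: log2(p) = -1.921997, -p*log2(p) = 0.507194
  p = 15/72 = 0.208333: log2(p) = -2.263034, -p*log2(p) = 0.471466
  p = 5/72 = 0.069444: log2(p) = -3.847997, -p*log2(p) = 0.267222
  p = 10/72 = 0.138889: log2(p) = -2.847997, -p*log2(p) = 0.395555
  p = 9/72 = 0.125000: log2(p) = -3.000000, -p*log2(p) = 0.375000
H = 0.459389 + 0.507194 + 0.471466 + 0.267222 + 0.395555 + 0.375000 = 2.475826

H = 2.4758 bits/symbol
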